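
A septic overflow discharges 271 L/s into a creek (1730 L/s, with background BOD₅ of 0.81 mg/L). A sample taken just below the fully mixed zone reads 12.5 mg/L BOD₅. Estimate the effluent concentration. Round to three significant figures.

87.1 mg/L

Mass balance: 1730·0.8100 + 271.0·Cₑ = 2001·12.50
→ Cₑ = (2001·12.50 − 1730·0.8100) / 271.0 = 87.13 mg/L.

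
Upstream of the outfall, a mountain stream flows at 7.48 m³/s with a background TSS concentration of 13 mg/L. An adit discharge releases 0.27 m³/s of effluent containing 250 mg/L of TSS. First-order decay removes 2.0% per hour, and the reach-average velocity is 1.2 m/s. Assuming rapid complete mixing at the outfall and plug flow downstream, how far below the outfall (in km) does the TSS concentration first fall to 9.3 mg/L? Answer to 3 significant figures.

Mass balance: C = (7.480·13.00 + 0.2700·250.0) / 7.750 = 164.7/7.750 = 21.26 mg/L.
2.0%/h lost → k = −ln(1 − 0.02) = 0.02020 h⁻¹.
Set 21.26·exp(−k·t) = 9.3 → t = ln(21.26/9.3)/k = 147300 s = 40.92 h.
Distance = v·t = 1.2·147300 = 176800 m = 176.8 km.

177 km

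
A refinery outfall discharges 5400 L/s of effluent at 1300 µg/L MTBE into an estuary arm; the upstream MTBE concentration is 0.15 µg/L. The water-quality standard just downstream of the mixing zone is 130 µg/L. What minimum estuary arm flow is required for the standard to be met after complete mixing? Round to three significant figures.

48700 L/s

Set C_mix = 130: (Q·0.1500 + 5400·1300) / (Q + 5400) = 130
→ Q = 5400·(1300 − 130)/(130 − 0.1500) = 48660 L/s.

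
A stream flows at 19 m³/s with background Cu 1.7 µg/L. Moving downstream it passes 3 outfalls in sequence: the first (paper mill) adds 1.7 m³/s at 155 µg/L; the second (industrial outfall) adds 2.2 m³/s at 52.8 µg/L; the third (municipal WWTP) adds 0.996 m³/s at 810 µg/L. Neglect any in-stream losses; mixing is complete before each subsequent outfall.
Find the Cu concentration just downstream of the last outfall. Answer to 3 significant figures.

51.0 µg/L

Outfall 1: combined Q = 20.70 m³/s; C = (19.00·1.700 + 1.700·155.0)/20.70 = 14.29 µg/L.
Outfall 2: combined Q = 22.90 m³/s; C = (20.70·14.29 + 2.200·52.80)/22.90 = 17.99 µg/L.
Outfall 3: combined Q = 23.90 m³/s; C = (22.90·17.99 + 0.9960·810.0)/23.90 = 51.00 µg/L.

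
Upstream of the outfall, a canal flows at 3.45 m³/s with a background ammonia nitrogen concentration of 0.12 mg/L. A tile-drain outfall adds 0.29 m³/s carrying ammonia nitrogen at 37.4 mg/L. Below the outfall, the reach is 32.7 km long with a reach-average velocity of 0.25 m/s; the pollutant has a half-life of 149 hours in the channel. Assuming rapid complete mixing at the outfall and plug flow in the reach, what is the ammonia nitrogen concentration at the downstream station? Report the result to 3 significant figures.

After mixing, C = (3.450·0.1200 + 0.2900·37.40) / 3.740 = 11.26/3.740 = 3.011 mg/L.
Travel time t = 32.7·1000 / 0.25 = 130800 s = 36.33 h.
Half-life 149 h → k = ln 2 / 149 = 0.004652 h⁻¹ = 0.1116 d⁻¹.
Decay over the reach: 3.011·exp(−kt) = 3.011·0.8445 = 2.543 mg/L.

2.54 mg/L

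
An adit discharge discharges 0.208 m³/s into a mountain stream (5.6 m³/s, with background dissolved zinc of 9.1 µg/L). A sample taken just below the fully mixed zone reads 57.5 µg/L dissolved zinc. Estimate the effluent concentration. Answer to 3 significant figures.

1360 µg/L

Mass balance: 5.600·9.100 + 0.2080·Cₑ = 5.808·57.50
→ Cₑ = (5.808·57.50 − 5.600·9.100) / 0.2080 = 1361 µg/L.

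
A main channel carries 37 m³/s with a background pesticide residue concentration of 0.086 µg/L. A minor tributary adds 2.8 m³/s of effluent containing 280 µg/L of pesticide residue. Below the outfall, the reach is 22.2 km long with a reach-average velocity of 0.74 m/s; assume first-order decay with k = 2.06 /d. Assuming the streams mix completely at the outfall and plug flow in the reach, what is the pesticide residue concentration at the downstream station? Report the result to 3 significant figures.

After mixing, C = (37.00·0.08600 + 2.800·280.0) / 39.80 = 787.2/39.80 = 19.78 µg/L.
Travel time t = 22.2·1000 / 0.74 = 30000 s = 8.333 h.
After decay, C = 19.78 × e^(−kt) = 19.78 × 0.4891 = 9.673 µg/L.

9.67 µg/L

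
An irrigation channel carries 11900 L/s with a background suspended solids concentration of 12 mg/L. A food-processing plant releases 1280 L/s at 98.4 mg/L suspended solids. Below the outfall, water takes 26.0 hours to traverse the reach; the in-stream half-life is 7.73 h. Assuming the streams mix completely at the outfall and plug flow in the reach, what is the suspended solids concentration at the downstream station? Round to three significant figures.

Mixed concentration C = ΣQC/ΣQ = (11900·12.00 + 1280·98.40) / 13180 = 268800/13180 = 20.39 mg/L.
Half-life 7.73 h → k = ln 2 / 7.73 = 0.08967 h⁻¹ = 2.152 d⁻¹.
Decay over the reach: 20.39·exp(−kt) = 20.39·0.09716 = 1.981 mg/L.

1.98 mg/L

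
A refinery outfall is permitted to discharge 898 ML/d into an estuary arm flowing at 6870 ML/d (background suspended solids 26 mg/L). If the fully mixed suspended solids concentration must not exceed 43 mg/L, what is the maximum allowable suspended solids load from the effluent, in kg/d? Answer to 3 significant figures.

155000 kg/d

Mass balance at the limit: 6870·26.00 + 898.0·Cₑ = 7768·43 → Cₑ = 173.1 mg/L.
898.0 ML/d = 10.39 m³/s. Load = 10.39 m³/s × 173.1 g/m³ × 86 400 s/d = 155400 kg/d.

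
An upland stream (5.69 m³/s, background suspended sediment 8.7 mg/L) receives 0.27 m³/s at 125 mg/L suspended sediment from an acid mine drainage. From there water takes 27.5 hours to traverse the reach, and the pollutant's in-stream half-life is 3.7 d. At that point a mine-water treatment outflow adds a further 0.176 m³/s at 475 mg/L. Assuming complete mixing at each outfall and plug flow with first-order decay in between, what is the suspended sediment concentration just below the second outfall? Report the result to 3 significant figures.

Conservation of mass: C = (5.690·8.700 + 0.2700·125.0) / 5.960 = 83.25/5.960 = 13.97 mg/L; combined flow 5.960 m³/s.
Half-life 3.7 d → k = ln 2 / 3.7 = 0.1873 d⁻¹.
Decay over the reach: 13.97·exp(−kt) = 13.97·0.8068 = 11.27 mg/L.
Second outfall: C = (5.960·11.27 + 0.1760·475.0)/6.136 = 24.57 mg/L.

24.6 mg/L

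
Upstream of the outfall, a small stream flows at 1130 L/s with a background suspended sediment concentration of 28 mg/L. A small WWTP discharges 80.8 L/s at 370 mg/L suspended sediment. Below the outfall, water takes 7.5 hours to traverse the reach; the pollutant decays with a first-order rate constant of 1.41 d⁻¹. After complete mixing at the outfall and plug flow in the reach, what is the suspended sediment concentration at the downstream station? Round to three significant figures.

Mixed concentration C = ΣQC/ΣQ = (1130·28.00 + 80.80·370.0) / 1211 = 61540/1211 = 50.82 mg/L.
Applying C = C₀e^(−kt): 50.82 × 0.6436 = 32.71 mg/L.

32.7 mg/L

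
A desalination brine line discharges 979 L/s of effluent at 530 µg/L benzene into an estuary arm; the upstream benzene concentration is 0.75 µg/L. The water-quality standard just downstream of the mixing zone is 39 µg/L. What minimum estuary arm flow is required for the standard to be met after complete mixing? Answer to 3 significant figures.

12600 L/s

Set C_mix = 39: (Q·0.7500 + 979.0·530.0) / (Q + 979.0) = 39
→ Q = 979.0·(530.0 − 39)/(39 − 0.7500) = 12570 L/s.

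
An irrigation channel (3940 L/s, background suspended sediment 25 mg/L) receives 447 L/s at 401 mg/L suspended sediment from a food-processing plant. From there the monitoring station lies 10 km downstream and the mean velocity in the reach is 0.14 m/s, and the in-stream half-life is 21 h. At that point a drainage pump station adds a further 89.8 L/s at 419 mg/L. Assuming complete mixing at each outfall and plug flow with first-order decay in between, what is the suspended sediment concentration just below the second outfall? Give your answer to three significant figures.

40.6 mg/L

Flow-weighted average: C = (3940·25.00 + 447.0·401.0) / 4387 = 277700/4387 = 63.31 mg/L; combined flow 4387 L/s.
Travel time t = 10·1000 / 0.14 = 71430 s = 19.84 h.
Half-life 21 h → k = ln 2 / 21 = 0.03301 h⁻¹ = 0.7922 d⁻¹.
Decay over the reach: 63.31·exp(−kt) = 63.31·0.5195 = 32.89 mg/L.
At the second outfall, C = (4387·32.89 + 89.80·419.0) / (4387 + 89.80) = 40.63 mg/L.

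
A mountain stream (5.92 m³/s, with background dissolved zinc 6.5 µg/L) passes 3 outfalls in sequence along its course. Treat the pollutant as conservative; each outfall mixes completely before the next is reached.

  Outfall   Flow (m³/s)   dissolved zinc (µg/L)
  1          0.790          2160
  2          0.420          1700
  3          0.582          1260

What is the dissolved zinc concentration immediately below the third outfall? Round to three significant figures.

After outfall 1: Q = 5.920 + 0.7900 = 6.710 m³/s; C = (5.920·6.500 + 0.7900·2160)/6.710 = 260.0 µg/L.
After outfall 2: Q = 6.710 + 0.4200 = 7.130 m³/s; C = (6.710·260.0 + 0.4200·1700)/7.130 = 344.9 µg/L.
After outfall 3: Q = 7.130 + 0.5820 = 7.712 m³/s; C = (7.130·344.9 + 0.5820·1260)/7.712 = 413.9 µg/L.

414 µg/L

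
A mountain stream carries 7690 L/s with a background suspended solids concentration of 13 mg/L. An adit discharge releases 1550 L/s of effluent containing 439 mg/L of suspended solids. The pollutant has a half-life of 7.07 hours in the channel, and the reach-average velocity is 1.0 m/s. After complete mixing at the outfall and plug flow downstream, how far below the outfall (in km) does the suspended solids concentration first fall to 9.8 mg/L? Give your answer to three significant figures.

79.1 km

Flow-weighted average: C = (7690·13.00 + 1550·439.0) / 9240 = 780400/9240 = 84.46 mg/L.
Half-life 7.07 h → k = ln 2 / 7.07 = 0.09804 h⁻¹ = 2.353 d⁻¹.
Set 84.46·exp(−k·t) = 9.8 → t = ln(84.46/9.8)/k = 79090 s = 21.97 h.
Distance = v·t = 1.0·79090 = 79090 m = 79.09 km.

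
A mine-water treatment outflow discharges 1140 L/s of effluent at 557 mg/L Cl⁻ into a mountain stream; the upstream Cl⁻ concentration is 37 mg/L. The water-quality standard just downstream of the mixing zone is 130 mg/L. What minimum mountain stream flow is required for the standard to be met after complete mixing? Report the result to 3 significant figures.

5230 L/s

Set C_mix = 130: (Q·37.00 + 1140·557.0) / (Q + 1140) = 130
→ Q = 1140·(557.0 − 130)/(130 − 37.00) = 5234 L/s.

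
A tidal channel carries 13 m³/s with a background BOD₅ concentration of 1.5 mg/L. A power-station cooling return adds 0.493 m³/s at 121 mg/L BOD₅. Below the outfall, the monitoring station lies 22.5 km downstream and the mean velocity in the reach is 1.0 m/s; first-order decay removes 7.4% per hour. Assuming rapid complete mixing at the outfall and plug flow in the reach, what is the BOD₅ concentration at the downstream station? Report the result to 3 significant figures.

Mixed concentration C = ΣQC/ΣQ = (13.00·1.500 + 0.4930·121.0) / 13.49 = 79.15/13.49 = 5.866 mg/L.
Travel time t = 22.5·1000 / 1.0 = 22500 s = 6.250 h.
7.4%/h lost → k = −ln(1 − 0.074) = 0.07688 h⁻¹.
Decay over the reach: 5.866·exp(−kt) = 5.866·0.6185 = 3.628 mg/L.

3.63 mg/L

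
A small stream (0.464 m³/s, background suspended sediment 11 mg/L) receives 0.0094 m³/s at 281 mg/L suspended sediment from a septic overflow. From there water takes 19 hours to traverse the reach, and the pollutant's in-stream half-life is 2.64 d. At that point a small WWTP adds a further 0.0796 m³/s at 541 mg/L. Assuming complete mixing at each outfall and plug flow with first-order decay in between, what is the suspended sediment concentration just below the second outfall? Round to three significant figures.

89.3 mg/L

Mass balance: C = (0.4640·11.00 + 0.009400·281.0) / 0.4734 = 7.745/0.4734 = 16.36 mg/L; combined flow 0.4734 m³/s.
Half-life 2.64 d → k = ln 2 / 2.64 = 0.2626 d⁻¹.
Decay over the reach: 16.36·exp(−kt) = 16.36·0.8123 = 13.29 mg/L.
Second outfall: C = (0.4734·13.29 + 0.07960·541.0)/0.5530 = 89.25 mg/L.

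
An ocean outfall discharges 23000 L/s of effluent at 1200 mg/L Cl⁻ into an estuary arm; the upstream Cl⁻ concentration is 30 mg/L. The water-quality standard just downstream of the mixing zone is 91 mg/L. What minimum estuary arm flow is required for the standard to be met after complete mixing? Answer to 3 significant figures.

Set C_mix = 91: (Q·30.00 + 23000·1200) / (Q + 23000) = 91
→ Q = 23000·(1200 − 91)/(91 − 30.00) = 418100 L/s.

418000 L/s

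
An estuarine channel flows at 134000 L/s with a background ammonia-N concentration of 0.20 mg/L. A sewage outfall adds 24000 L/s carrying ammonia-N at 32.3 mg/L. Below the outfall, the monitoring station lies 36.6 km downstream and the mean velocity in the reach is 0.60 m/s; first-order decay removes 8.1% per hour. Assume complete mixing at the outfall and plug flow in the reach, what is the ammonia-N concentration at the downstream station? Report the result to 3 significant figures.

Flow-weighted average: C = (134000·0.2000 + 24000·32.30) / 158000 = 802000/158000 = 5.076 mg/L.
Travel time t = 36.6·1000 / 0.60 = 61000 s = 16.94 h.
8.1%/h lost → k = −ln(1 − 0.081) = 0.08447 h⁻¹.
After decay, C = 5.076 × e^(−kt) = 5.076 × 0.2390 = 1.213 mg/L.

1.21 mg/L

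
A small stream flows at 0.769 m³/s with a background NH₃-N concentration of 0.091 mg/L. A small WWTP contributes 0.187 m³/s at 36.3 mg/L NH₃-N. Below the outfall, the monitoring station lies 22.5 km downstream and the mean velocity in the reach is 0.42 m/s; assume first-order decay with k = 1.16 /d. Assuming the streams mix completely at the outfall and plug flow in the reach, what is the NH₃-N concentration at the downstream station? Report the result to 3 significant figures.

Conservation of mass: C = (0.7690·0.09100 + 0.1870·36.30) / 0.9560 = 6.858/0.9560 = 7.174 mg/L.
Travel time t = 22.5·1000 / 0.42 = 53570 s = 14.88 h.
First-order decay: C = 7.174·exp(−k·t) = 7.174·0.4871 = 3.494 mg/L.

3.49 mg/L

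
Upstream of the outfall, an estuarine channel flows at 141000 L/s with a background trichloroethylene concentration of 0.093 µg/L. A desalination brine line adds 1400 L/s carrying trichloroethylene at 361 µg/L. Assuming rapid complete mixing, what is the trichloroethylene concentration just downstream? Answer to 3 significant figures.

After mixing, C = (141000·0.09300 + 1400·361.0) / 142400 = 518500/142400 = 3.641 µg/L.

3.64 µg/L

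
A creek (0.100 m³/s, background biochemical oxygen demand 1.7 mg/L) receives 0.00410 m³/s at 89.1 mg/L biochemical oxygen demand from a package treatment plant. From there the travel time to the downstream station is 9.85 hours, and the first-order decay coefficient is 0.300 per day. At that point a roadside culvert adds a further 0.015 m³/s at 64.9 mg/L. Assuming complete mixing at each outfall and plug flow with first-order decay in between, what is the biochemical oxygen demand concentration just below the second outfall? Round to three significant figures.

12.1 mg/L

Flow-weighted average: C = (0.1000·1.700 + 0.004100·89.10) / 0.1041 = 0.5353/0.1041 = 5.142 mg/L; combined flow 0.1041 m³/s.
Decay over the reach: 5.142·exp(−kt) = 5.142·0.8842 = 4.547 mg/L.
At the second outfall, C = (0.1041·4.547 + 0.01500·64.90) / (0.1041 + 0.01500) = 12.15 mg/L.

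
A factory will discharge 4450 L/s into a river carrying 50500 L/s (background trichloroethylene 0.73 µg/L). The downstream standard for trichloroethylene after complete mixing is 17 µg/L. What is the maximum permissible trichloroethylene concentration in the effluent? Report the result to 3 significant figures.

202 µg/L

At the limit, (Qr·Cr + Qe·Cₑ)/(Qr + Qe) = 17:
Cₑ = (54950·17 − 50500·0.7300) / 4450 = 201.6 µg/L.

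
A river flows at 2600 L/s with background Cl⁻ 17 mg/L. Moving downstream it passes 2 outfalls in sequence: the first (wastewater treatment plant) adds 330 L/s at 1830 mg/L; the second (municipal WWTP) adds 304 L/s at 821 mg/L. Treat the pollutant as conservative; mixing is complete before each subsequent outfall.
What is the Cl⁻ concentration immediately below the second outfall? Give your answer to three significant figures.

278 mg/L

After outfall 1: Q = 2600 + 330.0 = 2930 L/s; C = (2600·17.00 + 330.0·1830)/2930 = 221.2 mg/L.
After outfall 2: Q = 2930 + 304.0 = 3234 L/s; C = (2930·221.2 + 304.0·821.0)/3234 = 277.6 mg/L.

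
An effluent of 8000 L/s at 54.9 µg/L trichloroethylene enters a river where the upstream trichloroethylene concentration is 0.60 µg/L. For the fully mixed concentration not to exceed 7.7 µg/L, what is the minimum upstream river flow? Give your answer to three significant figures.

53200 L/s

Set C_mix = 7.7: (Q·0.6000 + 8000·54.90) / (Q + 8000) = 7.7
→ Q = 8000·(54.90 − 7.7)/(7.7 − 0.6000) = 53180 L/s.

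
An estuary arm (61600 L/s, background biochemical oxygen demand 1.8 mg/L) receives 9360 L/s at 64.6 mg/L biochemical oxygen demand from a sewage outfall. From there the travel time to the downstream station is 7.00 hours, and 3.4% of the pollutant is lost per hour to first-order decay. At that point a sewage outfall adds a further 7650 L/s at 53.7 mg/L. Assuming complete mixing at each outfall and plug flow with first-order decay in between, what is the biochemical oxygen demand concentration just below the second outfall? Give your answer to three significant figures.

12.4 mg/L

Mixed concentration C = ΣQC/ΣQ = (61600·1.800 + 9360·64.60) / 70960 = 715500/70960 = 10.08 mg/L; combined flow 70960 L/s.
3.4%/h lost → k = −ln(1 − 0.034) = 0.03459 h⁻¹.
First-order decay: C = 10.08·exp(−k·t) = 10.08·0.7849 = 7.915 mg/L.
At the second outfall, C = (70960·7.915 + 7650·53.70) / (70960 + 7650) = 12.37 mg/L.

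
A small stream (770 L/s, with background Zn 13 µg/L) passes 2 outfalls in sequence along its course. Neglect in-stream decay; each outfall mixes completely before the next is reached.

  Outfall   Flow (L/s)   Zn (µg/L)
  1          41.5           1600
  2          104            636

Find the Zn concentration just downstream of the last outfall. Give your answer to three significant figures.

156 µg/L

After outfall 1: Q = 770.0 + 41.50 = 811.5 L/s; C = (770.0·13.00 + 41.50·1600)/811.5 = 94.16 µg/L.
After outfall 2: Q = 811.5 + 104.0 = 915.5 L/s; C = (811.5·94.16 + 104.0·636.0)/915.5 = 155.7 µg/L.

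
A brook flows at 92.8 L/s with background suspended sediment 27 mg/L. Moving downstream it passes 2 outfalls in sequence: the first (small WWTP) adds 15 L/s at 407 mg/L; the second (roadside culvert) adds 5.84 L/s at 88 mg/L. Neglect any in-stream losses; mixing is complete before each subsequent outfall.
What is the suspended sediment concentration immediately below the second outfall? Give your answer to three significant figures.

After outfall 1: Q = 92.80 + 15.00 = 107.8 L/s; C = (92.80·27.00 + 15.00·407.0)/107.8 = 79.88 mg/L.
After outfall 2: Q = 107.8 + 5.840 = 113.6 L/s; C = (107.8·79.88 + 5.840·88.00)/113.6 = 80.29 mg/L.

80.3 mg/L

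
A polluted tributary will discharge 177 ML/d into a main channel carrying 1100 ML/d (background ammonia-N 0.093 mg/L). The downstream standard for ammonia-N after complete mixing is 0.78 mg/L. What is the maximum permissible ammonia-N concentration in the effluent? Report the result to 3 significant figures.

5.05 mg/L

At the limit, (Qr·Cr + Qe·Cₑ)/(Qr + Qe) = 0.78:
Cₑ = (1277·0.78 − 1100·0.09300) / 177.0 = 5.049 mg/L.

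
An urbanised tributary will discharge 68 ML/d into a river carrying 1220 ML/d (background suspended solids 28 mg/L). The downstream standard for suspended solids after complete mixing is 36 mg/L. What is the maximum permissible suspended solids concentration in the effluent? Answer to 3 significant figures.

180 mg/L

At the limit, (Qr·Cr + Qe·Cₑ)/(Qr + Qe) = 36:
Cₑ = (1288·36 − 1220·28.00) / 68.00 = 179.5 mg/L.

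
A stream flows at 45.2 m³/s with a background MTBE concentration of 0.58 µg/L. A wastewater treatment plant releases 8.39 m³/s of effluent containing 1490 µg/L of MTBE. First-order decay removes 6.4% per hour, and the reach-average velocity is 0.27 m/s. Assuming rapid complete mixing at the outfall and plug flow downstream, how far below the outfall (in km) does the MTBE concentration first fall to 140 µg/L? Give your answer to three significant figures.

Mixed concentration C = ΣQC/ΣQ = (45.20·0.5800 + 8.390·1490) / 53.59 = 12530/53.59 = 233.8 µg/L.
6.4%/h lost → k = −ln(1 − 0.064) = 0.06614 h⁻¹.
Set 233.8·exp(−k·t) = 140 → t = ln(233.8/140)/k = 27900 s = 7.751 h.
Distance = v·t = 0.27·27900 = 7534 m = 7.534 km.

7.53 km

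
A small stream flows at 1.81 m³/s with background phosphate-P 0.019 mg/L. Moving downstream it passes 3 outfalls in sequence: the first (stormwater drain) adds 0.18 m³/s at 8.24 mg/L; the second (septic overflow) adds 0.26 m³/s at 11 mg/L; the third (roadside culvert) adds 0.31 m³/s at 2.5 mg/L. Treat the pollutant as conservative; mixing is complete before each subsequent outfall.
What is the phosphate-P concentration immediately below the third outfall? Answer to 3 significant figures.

After outfall 1: Q = 1.810 + 0.1800 = 1.990 m³/s; C = (1.810·0.01900 + 0.1800·8.240)/1.990 = 0.7626 mg/L.
After outfall 2: Q = 1.990 + 0.2600 = 2.250 m³/s; C = (1.990·0.7626 + 0.2600·11.00)/2.250 = 1.946 mg/L.
After outfall 3: Q = 2.250 + 0.3100 = 2.560 m³/s; C = (2.250·1.946 + 0.3100·2.500)/2.560 = 2.013 mg/L.

2.01 mg/L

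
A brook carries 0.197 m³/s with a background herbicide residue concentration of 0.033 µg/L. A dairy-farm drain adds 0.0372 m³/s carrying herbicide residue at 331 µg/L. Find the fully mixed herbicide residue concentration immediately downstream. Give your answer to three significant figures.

Mass balance: C = (0.1970·0.03300 + 0.03720·331.0) / 0.2342 = 12.32/0.2342 = 52.60 µg/L.

52.6 µg/L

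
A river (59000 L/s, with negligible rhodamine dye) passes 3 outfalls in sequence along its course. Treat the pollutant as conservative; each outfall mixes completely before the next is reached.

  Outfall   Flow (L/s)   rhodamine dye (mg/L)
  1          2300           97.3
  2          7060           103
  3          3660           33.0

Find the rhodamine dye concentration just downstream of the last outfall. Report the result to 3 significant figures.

After outfall 1: Q = 59000 + 2300 = 61300 L/s; C = (59000·0 + 2300·97.30)/61300 = 3.651 mg/L.
After outfall 2: Q = 61300 + 7060 = 68360 L/s; C = (61300·3.651 + 7060·103.0)/68360 = 13.91 mg/L.
After outfall 3: Q = 68360 + 3660 = 72020 L/s; C = (68360·13.91 + 3660·33.00)/72020 = 14.88 mg/L.

14.9 mg/L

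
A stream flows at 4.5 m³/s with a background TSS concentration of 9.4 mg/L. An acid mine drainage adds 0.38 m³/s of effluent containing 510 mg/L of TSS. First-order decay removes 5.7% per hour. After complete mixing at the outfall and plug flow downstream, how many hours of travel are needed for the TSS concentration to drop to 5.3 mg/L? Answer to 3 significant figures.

Flow-weighted average: C = (4.500·9.400 + 0.3800·510.0) / 4.880 = 236.1/4.880 = 48.38 mg/L.
5.7%/h lost → k = −ln(1 − 0.057) = 0.05869 h⁻¹.
48.38·exp(−k·t) = 5.3 → t = ln(48.38/5.3)/k = 135600 s = 37.68 h.

37.7 h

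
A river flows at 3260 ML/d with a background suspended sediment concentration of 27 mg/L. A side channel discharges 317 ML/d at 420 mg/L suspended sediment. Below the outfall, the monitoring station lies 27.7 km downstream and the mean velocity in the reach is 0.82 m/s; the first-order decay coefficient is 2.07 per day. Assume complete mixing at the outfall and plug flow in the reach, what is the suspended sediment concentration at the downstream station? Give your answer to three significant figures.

Conservation of mass: C = (3260·27.00 + 317.0·420.0) / 3577 = 221200/3577 = 61.83 mg/L.
Travel time t = 27.7·1000 / 0.82 = 33780 s = 9.383 h.
After decay, C = 61.83 × e^(−kt) = 61.83 × 0.4452 = 27.52 mg/L.

27.5 mg/L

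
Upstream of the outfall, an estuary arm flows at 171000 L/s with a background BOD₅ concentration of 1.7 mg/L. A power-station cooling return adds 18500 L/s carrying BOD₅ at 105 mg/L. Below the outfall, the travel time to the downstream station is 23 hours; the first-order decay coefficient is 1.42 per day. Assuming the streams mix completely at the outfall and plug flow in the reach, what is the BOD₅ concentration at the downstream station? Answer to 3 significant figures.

3.02 mg/L

After mixing, C = (171000·1.700 + 18500·105.0) / 189500 = 2233000/189500 = 11.78 mg/L.
Decay over the reach: 11.78·exp(−kt) = 11.78·0.2564 = 3.022 mg/L.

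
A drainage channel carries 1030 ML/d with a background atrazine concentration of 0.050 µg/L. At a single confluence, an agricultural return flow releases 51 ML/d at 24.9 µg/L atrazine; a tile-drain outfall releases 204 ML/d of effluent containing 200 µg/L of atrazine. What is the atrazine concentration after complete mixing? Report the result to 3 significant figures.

32.8 µg/L

After mixing, C = (1030·0.05000 + 51.00·24.90 + 204.0·200.0) / 1285 = 42120/1285 = 32.78 µg/L.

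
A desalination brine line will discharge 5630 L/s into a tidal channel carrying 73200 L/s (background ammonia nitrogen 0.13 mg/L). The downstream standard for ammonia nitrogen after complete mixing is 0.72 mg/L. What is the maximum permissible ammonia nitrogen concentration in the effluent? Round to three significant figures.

8.39 mg/L

At the limit, (Qr·Cr + Qe·Cₑ)/(Qr + Qe) = 0.72:
Cₑ = (78830·0.72 − 73200·0.1300) / 5630 = 8.391 mg/L.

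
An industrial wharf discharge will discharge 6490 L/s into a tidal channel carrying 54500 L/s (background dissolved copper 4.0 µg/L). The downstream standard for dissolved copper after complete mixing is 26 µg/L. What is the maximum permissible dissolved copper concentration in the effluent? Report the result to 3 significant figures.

At the limit, (Qr·Cr + Qe·Cₑ)/(Qr + Qe) = 26:
Cₑ = (60990·26 − 54500·4.000) / 6490 = 210.7 µg/L.

211 µg/L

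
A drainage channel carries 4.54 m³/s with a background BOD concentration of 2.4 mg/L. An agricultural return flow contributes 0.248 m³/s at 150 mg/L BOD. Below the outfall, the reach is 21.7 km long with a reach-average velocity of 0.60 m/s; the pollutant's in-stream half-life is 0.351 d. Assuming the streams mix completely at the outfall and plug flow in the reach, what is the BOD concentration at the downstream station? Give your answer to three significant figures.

Mass balance: C = (4.540·2.400 + 0.2480·150.0) / 4.788 = 48.10/4.788 = 10.05 mg/L.
Travel time t = 21.7·1000 / 0.60 = 36170 s = 10.05 h.
Half-life 0.351 d → k = ln 2 / 0.351 = 1.975 d⁻¹.
After decay, C = 10.05 × e^(−kt) = 10.05 × 0.4375 = 4.395 mg/L.

4.39 mg/L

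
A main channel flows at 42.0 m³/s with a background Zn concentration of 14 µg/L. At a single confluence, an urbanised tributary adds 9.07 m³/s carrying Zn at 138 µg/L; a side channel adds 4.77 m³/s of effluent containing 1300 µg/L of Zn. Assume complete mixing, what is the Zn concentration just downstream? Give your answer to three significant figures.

Mixed concentration C = ΣQC/ΣQ = (42.00·14.00 + 9.070·138.0 + 4.770·1300) / 55.84 = 8041/55.84 = 144.0 µg/L.

144 µg/L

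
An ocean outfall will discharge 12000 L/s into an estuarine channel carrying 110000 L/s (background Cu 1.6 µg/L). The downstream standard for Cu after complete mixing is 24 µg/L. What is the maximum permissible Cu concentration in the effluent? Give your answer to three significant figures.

229 µg/L

At the limit, (Qr·Cr + Qe·Cₑ)/(Qr + Qe) = 24:
Cₑ = (122000·24 − 110000·1.600) / 12000 = 229.3 µg/L.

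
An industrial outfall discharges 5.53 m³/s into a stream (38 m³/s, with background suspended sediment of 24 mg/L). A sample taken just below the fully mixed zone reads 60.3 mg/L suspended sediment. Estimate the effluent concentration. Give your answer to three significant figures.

Mass balance: 38.00·24.00 + 5.530·Cₑ = 43.53·60.30
→ Cₑ = (43.53·60.30 − 38.00·24.00) / 5.530 = 309.7 mg/L.

310 mg/L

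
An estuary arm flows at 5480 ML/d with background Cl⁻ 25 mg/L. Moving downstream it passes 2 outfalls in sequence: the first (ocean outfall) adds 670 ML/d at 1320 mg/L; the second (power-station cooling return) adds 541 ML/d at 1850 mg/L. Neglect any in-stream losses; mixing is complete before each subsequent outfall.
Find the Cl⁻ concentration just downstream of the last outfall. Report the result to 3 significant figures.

302 mg/L

Outfall 1: combined Q = 6150 ML/d; C = (5480·25.00 + 670.0·1320)/6150 = 166.1 mg/L.
Outfall 2: combined Q = 6691 ML/d; C = (6150·166.1 + 541.0·1850)/6691 = 302.2 mg/L.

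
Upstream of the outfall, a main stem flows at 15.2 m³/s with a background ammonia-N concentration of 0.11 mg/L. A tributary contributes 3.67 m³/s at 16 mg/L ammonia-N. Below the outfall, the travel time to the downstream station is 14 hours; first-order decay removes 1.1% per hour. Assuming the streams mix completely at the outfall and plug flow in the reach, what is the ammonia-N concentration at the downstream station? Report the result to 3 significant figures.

2.74 mg/L

Mixed concentration C = ΣQC/ΣQ = (15.20·0.1100 + 3.670·16.00) / 18.87 = 60.39/18.87 = 3.200 mg/L.
1.1%/h lost → k = −ln(1 − 0.011) = 0.01106 h⁻¹.
First-order decay: C = 3.200·exp(−k·t) = 3.200·0.8565 = 2.741 mg/L.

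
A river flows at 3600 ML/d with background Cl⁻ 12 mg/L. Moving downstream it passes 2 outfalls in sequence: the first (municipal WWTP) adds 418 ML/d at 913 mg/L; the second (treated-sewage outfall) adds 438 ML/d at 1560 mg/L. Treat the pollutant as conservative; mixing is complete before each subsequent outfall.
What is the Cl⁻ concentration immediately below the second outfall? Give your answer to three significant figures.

After outfall 1: Q = 3600 + 418.0 = 4018 ML/d; C = (3600·12.00 + 418.0·913.0)/4018 = 105.7 mg/L.
After outfall 2: Q = 4018 + 438.0 = 4456 ML/d; C = (4018·105.7 + 438.0·1560)/4456 = 248.7 mg/L.

249 mg/L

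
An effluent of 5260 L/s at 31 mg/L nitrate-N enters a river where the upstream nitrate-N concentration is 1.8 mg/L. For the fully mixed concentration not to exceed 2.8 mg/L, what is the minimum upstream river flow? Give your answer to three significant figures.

148000 L/s

Set C_mix = 2.8: (Q·1.800 + 5260·31.00) / (Q + 5260) = 2.8
→ Q = 5260·(31.00 − 2.8)/(2.8 − 1.800) = 148300 L/s.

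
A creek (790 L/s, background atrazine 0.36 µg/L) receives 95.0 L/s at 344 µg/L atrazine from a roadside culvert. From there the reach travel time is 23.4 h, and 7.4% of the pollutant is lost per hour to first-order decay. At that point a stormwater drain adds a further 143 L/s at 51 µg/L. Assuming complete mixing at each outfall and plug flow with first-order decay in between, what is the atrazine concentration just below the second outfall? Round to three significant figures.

12.4 µg/L

Flow-weighted average: C = (790.0·0.3600 + 95.00·344.0) / 885.0 = 32960/885.0 = 37.25 µg/L; combined flow 885.0 L/s.
7.4%/h lost → k = −ln(1 − 0.074) = 0.07688 h⁻¹.
First-order decay: C = 37.25·exp(−k·t) = 37.25·0.1655 = 6.163 µg/L.
At the second outfall, C = (885.0·6.163 + 143.0·51.00) / (885.0 + 143.0) = 12.40 µg/L.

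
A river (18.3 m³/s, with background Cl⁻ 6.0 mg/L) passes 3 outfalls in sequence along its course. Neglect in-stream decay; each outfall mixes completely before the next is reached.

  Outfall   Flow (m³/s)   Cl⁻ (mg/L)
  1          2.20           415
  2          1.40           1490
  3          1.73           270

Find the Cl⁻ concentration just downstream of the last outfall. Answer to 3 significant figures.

151 mg/L

Below outfall 1: Q → 20.50 m³/s, C = (18.30·6.000 + 2.200·415.0)/20.50 = 49.89 mg/L.
Below outfall 2: Q → 21.90 m³/s, C = (20.50·49.89 + 1.400·1490)/21.90 = 142.0 mg/L.
Below outfall 3: Q → 23.63 m³/s, C = (21.90·142.0 + 1.730·270.0)/23.63 = 151.3 mg/L.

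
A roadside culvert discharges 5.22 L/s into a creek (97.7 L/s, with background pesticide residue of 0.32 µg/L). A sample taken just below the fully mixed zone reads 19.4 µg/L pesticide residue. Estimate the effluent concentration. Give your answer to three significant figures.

Mass balance: 97.70·0.3200 + 5.220·Cₑ = 102.9·19.40
→ Cₑ = (102.9·19.40 − 97.70·0.3200) / 5.220 = 376.5 µg/L.

377 µg/L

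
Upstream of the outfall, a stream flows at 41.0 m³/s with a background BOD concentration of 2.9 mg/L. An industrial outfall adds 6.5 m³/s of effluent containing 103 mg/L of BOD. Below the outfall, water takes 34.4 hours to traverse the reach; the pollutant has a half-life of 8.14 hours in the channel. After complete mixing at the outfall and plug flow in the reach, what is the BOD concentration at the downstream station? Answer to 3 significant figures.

Flow-weighted average: C = (41.00·2.900 + 6.500·103.0) / 47.50 = 788.4/47.50 = 16.60 mg/L.
Half-life 8.14 h → k = ln 2 / 8.14 = 0.08515 h⁻¹ = 2.044 d⁻¹.
Applying C = C₀e^(−kt): 16.60 × 0.05344 = 0.8869 mg/L.

0.887 mg/L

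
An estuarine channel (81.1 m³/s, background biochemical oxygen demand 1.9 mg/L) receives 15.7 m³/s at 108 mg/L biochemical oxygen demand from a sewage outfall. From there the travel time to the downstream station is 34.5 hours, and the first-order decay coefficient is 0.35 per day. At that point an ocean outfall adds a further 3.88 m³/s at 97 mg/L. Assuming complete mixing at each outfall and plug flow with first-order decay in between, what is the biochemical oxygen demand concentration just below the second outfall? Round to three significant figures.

After mixing, C = (81.10·1.900 + 15.70·108.0) / 96.80 = 1850/96.80 = 19.11 mg/L; combined flow 96.80 m³/s.
First-order decay: C = 19.11·exp(−k·t) = 19.11·0.6046 = 11.55 mg/L.
Second outfall: C = (96.80·11.55 + 3.880·97.00)/100.7 = 14.85 mg/L.

14.8 mg/L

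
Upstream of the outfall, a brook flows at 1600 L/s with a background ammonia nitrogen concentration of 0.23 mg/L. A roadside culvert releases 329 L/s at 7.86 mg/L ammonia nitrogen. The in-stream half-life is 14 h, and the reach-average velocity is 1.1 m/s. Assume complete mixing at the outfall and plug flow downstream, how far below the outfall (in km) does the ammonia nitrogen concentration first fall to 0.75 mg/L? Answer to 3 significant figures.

57.1 km

Mixed concentration C = ΣQC/ΣQ = (1600·0.2300 + 329.0·7.860) / 1929 = 2954/1929 = 1.531 mg/L.
Half-life 14 h → k = ln 2 / 14 = 0.04951 h⁻¹ = 1.188 d⁻¹.
Set 1.531·exp(−k·t) = 0.75 → t = ln(1.531/0.75)/k = 51900 s = 14.42 h.
Distance = v·t = 1.1·51900 = 57090 m = 57.09 km.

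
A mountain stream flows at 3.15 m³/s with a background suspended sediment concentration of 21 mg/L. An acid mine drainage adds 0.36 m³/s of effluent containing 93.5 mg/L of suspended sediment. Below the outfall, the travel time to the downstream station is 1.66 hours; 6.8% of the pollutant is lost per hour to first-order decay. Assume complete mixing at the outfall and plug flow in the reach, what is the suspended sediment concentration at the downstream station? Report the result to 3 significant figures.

After mixing, C = (3.150·21.00 + 0.3600·93.50) / 3.510 = 99.81/3.510 = 28.44 mg/L.
6.8%/h lost → k = −ln(1 − 0.068) = 0.07042 h⁻¹.
After decay, C = 28.44 × e^(−kt) = 28.44 × 0.8897 = 25.30 mg/L.

25.3 mg/L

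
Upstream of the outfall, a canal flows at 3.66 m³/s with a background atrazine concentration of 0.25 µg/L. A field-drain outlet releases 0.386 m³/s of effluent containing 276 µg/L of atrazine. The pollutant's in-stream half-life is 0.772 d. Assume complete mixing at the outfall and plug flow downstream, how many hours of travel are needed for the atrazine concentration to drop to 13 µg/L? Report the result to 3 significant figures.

Mixed concentration C = ΣQC/ΣQ = (3.660·0.2500 + 0.3860·276.0) / 4.046 = 107.5/4.046 = 26.56 µg/L.
Half-life 0.772 d → k = ln 2 / 0.772 = 0.8979 d⁻¹.
26.56·exp(−k·t) = 13 → t = ln(26.56/13)/k = 68740 s = 19.09 h.

19.1 h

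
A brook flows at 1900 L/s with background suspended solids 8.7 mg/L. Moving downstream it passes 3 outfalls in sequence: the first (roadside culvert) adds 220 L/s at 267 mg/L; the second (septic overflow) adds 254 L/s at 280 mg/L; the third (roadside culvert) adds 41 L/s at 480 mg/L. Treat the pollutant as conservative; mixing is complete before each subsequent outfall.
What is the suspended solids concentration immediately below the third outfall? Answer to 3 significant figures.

Below outfall 1: Q → 2120 L/s, C = (1900·8.700 + 220.0·267.0)/2120 = 35.50 mg/L.
Below outfall 2: Q → 2374 L/s, C = (2120·35.50 + 254.0·280.0)/2374 = 61.66 mg/L.
Below outfall 3: Q → 2415 L/s, C = (2374·61.66 + 41.00·480.0)/2415 = 68.77 mg/L.

68.8 mg/L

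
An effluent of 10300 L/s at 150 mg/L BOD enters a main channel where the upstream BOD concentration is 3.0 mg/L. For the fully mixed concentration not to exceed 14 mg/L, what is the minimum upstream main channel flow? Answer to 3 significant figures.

127000 L/s

Set C_mix = 14: (Q·3.000 + 10300·150.0) / (Q + 10300) = 14
→ Q = 10300·(150.0 − 14)/(14 − 3.000) = 127300 L/s.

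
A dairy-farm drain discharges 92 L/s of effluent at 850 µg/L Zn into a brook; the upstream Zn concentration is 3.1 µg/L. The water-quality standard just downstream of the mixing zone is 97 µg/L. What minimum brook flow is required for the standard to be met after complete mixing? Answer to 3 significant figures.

738 L/s

Set C_mix = 97: (Q·3.100 + 92.00·850.0) / (Q + 92.00) = 97
→ Q = 92.00·(850.0 − 97)/(97 − 3.100) = 737.8 L/s.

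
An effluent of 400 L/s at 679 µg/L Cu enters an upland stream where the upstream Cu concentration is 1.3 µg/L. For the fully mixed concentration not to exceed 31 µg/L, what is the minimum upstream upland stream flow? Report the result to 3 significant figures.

Set C_mix = 31: (Q·1.300 + 400.0·679.0) / (Q + 400.0) = 31
→ Q = 400.0·(679.0 − 31)/(31 − 1.300) = 8727 L/s.

8730 L/s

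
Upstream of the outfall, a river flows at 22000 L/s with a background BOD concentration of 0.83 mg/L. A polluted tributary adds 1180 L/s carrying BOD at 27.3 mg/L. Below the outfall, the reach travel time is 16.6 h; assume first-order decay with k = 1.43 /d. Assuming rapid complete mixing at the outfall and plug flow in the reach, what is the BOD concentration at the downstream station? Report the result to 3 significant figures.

Mixed concentration C = ΣQC/ΣQ = (22000·0.8300 + 1180·27.30) / 23180 = 50470/23180 = 2.177 mg/L.
After decay, C = 2.177 × e^(−kt) = 2.177 × 0.3719 = 0.8098 mg/L.

0.810 mg/L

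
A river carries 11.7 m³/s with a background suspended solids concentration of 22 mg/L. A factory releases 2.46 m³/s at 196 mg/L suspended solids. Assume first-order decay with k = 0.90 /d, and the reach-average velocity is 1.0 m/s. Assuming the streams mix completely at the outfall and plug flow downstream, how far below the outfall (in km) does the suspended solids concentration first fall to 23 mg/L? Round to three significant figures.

78.7 km

Mixed concentration C = ΣQC/ΣQ = (11.70·22.00 + 2.460·196.0) / 14.16 = 739.6/14.16 = 52.23 mg/L.
Set 52.23·exp(−k·t) = 23 → t = ln(52.23/23)/k = 78730 s = 21.87 h.
Distance = v·t = 1.0·78730 = 78730 m = 78.73 km.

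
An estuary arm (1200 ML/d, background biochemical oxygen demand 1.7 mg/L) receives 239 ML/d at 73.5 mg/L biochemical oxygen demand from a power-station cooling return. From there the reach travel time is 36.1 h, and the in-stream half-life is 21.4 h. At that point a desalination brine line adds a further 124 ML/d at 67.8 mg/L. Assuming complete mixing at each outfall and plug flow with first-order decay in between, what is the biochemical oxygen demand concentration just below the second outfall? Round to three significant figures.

After mixing, C = (1200·1.700 + 239.0·73.50) / 1439 = 19610/1439 = 13.63 mg/L; combined flow 1439 ML/d.
Half-life 21.4 h → k = ln 2 / 21.4 = 0.03239 h⁻¹ = 0.7774 d⁻¹.
Applying C = C₀e^(−kt): 13.63 × 0.3106 = 4.232 mg/L.
Second outfall: C = (1439·4.232 + 124.0·67.80)/1563 = 9.275 mg/L.

9.27 mg/L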